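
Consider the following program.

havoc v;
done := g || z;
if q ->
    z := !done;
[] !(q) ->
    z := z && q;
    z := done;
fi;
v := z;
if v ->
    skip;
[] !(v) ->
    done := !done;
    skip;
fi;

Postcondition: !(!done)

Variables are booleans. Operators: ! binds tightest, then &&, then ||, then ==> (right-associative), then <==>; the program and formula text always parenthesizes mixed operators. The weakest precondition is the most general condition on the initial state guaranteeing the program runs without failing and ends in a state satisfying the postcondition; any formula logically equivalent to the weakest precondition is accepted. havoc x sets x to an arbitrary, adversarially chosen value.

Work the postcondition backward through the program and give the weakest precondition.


Working backward. After the program, the postcondition !(!done) must hold; in canonical form it is done.
Then branch requires done; else branch requires !done.
Before the if: (v ==> done) && ((!v) ==> (!done))
Before v := z: (z ==> done) && ((!z) ==> (!done))
Then branch requires ((!done) ==> done) && (done ==> (!done)); else branch requires true.
Before the if: q ==> (((!done) ==> done) && (done ==> (!done)))
Before done := g || z: q ==> (((!(g || z)) ==> (g || z)) && ((g || z) ==> (!(g || z))))
Before havoc v: q ==> (((!(g || z)) ==> (g || z)) && ((g || z) ==> (!(g || z))))
Answer: WP = q ==> (((!(g || z)) ==> (g || z)) && ((g || z) ==> (!(g || z))))


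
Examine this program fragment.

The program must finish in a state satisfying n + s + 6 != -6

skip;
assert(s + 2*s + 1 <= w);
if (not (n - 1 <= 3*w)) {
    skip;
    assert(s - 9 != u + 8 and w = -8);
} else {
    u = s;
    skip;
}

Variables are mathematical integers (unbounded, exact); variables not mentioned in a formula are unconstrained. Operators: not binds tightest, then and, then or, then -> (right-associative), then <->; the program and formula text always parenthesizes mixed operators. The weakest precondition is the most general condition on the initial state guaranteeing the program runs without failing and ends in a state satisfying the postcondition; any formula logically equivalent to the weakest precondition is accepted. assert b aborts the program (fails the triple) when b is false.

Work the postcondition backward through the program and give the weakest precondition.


Working backward. After the program, the postcondition n + s + 6 != -6 must hold; in canonical form it is n + s != -12.
Then branch requires s != u + 17 and w = -8 and n + s != -12; else branch requires n + s != -12.
Before the if: ((not (n <= 3*w + 1)) -> (s != u + 17 and w = -8 and n + s != -12)) and (n <= 3*w + 1 -> n + s != -12)
Before assert s + 2*s + 1 <= w: 3*s <= w - 1 and ((not (n <= 3*w + 1)) -> (s != u + 17 and w = -8 and n + s != -12)) and (n <= 3*w + 1 -> n + s != -12)
Before skip: 3*s <= w - 1 and ((not (n <= 3*w + 1)) -> (s != u + 17 and w = -8 and n + s != -12)) and (n <= 3*w + 1 -> n + s != -12)
Answer: WP = 3*s <= w - 1 and ((not (n <= 3*w + 1)) -> (s != u + 17 and w = -8 and n + s != -12)) and (n <= 3*w + 1 -> n + s != -12)


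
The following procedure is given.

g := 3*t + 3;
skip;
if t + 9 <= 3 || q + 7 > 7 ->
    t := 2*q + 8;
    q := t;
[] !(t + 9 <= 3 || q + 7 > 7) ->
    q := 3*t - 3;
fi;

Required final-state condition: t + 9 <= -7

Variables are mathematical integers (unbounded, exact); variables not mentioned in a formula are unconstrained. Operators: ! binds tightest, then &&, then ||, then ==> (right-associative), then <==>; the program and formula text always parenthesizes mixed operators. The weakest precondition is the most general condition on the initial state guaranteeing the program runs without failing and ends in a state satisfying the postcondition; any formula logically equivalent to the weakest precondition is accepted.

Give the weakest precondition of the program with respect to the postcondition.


Working backward. After the program, the postcondition t + 9 <= -7 must hold; in canonical form it is t <= -16.
Then branch requires 2*q <= -24; else branch requires t <= -16.
Before the if: ((t <= -6 || q > 0) ==> 2*q <= -24) && ((!(t <= -6 || q > 0)) ==> t <= -16)
Before skip: ((t <= -6 || q > 0) ==> 2*q <= -24) && ((!(t <= -6 || q > 0)) ==> t <= -16)
Before g := 3*t + 3: ((t <= -6 || q > 0) ==> 2*q <= -24) && ((!(t <= -6 || q > 0)) ==> t <= -16)
Answer: WP = ((t <= -6 || q > 0) ==> 2*q <= -24) && ((!(t <= -6 || q > 0)) ==> t <= -16)


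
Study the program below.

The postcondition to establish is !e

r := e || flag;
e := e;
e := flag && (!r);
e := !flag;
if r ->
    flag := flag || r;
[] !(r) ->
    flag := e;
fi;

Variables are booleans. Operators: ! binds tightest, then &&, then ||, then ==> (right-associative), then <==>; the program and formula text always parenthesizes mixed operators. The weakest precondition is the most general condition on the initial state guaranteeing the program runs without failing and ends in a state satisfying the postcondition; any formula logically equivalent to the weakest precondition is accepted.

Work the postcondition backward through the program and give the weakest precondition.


Working backward. After the program, !e must hold.
Then branch requires !e; else branch requires !e.
Before the if: (r ==> (!e)) && ((!r) ==> (!e))
Before e := !flag: (r ==> flag) && ((!r) ==> flag)
Before e := flag && (!r): (r ==> flag) && ((!r) ==> flag)
Before e := e: (r ==> flag) && ((!r) ==> flag)
Before r := e || flag: ((e || flag) ==> flag) && ((!(e || flag)) ==> flag)
Answer: WP = ((e || flag) ==> flag) && ((!(e || flag)) ==> flag)


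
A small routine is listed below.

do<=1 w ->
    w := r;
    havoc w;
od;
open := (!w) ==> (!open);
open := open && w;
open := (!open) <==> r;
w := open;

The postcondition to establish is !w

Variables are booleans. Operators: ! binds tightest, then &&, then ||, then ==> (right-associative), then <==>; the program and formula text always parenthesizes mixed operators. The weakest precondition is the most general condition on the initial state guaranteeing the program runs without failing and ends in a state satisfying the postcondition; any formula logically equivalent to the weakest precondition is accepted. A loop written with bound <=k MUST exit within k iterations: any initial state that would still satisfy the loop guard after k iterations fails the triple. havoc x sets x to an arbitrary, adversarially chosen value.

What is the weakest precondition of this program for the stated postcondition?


Working backward. After the program, !w must hold.
Before w := open: !open
Before open := (!open) <==> r: !((!open) <==> r)
Before open := open && w: !((!(open && w)) <==> r)
Before open := (!w) ==> (!open): !((!(((!w) ==> (!open)) && w)) <==> r)
Before the loop (bound <=1), unroll the exhaustion recursion (WP_0 = exit-now case; WP_j = one more guarded iteration, up to j = 1):
  WP_0: (!w) && (!((!(((!w) ==> (!open)) && w)) <==> r))
  WP_1: (!w) && ((!w) ==> (!((!(((!w) ==> (!open)) && w)) <==> r)))
So before the loop: (!w) && ((!w) ==> (!((!(((!w) ==> (!open)) && w)) <==> r)))
Answer: WP = (!w) && ((!w) ==> (!((!(((!w) ==> (!open)) && w)) <==> r)))


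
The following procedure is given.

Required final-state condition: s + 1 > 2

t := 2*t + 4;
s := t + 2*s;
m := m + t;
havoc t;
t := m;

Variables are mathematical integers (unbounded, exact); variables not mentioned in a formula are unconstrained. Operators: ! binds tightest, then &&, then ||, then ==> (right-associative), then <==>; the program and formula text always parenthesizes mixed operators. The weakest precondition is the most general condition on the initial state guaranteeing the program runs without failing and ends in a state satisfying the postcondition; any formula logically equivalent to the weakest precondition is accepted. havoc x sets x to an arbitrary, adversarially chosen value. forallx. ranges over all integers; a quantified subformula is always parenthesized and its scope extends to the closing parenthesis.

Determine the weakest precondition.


Working backward. After the program, the postcondition s + 1 > 2 must hold; in canonical form it is s > 1.
Before t := m: s > 1
Before havoc t: s > 1
Before m := m + t: s > 1
Before s := t + 2*s: 2*s + t > 1
Before t := 2*t + 4: 2*s + 2*t > -3
Answer: WP = 2*s + 2*t > -3


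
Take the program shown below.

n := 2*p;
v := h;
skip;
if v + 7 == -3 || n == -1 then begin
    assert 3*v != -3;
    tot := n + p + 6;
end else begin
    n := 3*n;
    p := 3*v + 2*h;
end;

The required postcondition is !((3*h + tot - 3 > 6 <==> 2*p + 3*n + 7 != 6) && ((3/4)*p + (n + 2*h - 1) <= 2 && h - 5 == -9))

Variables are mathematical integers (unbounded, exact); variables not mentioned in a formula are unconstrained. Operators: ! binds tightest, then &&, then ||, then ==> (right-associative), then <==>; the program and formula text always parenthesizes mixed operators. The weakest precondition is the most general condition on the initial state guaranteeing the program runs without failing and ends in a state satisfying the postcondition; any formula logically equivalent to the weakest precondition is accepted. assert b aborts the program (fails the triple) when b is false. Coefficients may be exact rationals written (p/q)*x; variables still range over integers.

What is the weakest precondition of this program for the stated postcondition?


Working backward. After the program, the postcondition !((3*h + tot - 3 > 6 <==> 2*p + 3*n + 7 != 6) && ((3/4)*p + (n + 2*h - 1) <= 2 && h - 5 == -9)) must hold; in canonical form it is !((3*h + tot > 9 <==> 3*n + 2*p != -1) && 2*h + n + (3/4)*p <= 3 && h == -4).
Then branch requires 3*v != -3 && (!((3*h + n + p > 3 <==> 3*n + 2*p != -1) && 2*h + n + (3/4)*p <= 3 && h == -4)); else branch requires !((3*h + tot > 9 <==> 4*h + 9*n + 6*v != -1) && (7/2)*h + 3*n + (9/4)*v <= 3 && h == -4).
Before the if: ((v == -10 || n == -1) ==> (3*v != -3 && (!((3*h + n + p > 3 <==> 3*n + 2*p != -1) && 2*h + n + (3/4)*p <= 3 && h == -4)))) && ((!(v == -10 || n == -1)) ==> (!((3*h + tot > 9 <==> 4*h + 9*n + 6*v != -1) && (7/2)*h + 3*n + (9/4)*v <= 3 && h == -4)))
Before skip: ((v == -10 || n == -1) ==> (3*v != -3 && (!((3*h + n + p > 3 <==> 3*n + 2*p != -1) && 2*h + n + (3/4)*p <= 3 && h == -4)))) && ((!(v == -10 || n == -1)) ==> (!((3*h + tot > 9 <==> 4*h + 9*n + 6*v != -1) && (7/2)*h + 3*n + (9/4)*v <= 3 && h == -4)))
Before v := h: ((h == -10 || n == -1) ==> (3*h != -3 && (!((3*h + n + p > 3 <==> 3*n + 2*p != -1) && 2*h + n + (3/4)*p <= 3 && h == -4)))) && ((!(h == -10 || n == -1)) ==> (!((3*h + tot > 9 <==> 10*h + 9*n != -1) && (23/4)*h + 3*n <= 3 && h == -4)))
Before n := 2*p: ((h == -10 || 2*p == -1) ==> (3*h != -3 && (!((3*h + 3*p > 3 <==> 8*p != -1) && 2*h + (11/4)*p <= 3 && h == -4)))) && ((!(h == -10 || 2*p == -1)) ==> (!((3*h + tot > 9 <==> 10*h + 18*p != -1) && (23/4)*h + 6*p <= 3 && h == -4)))
Answer: WP = ((h == -10 || 2*p == -1) ==> (3*h != -3 && (!((3*h + 3*p > 3 <==> 8*p != -1) && 2*h + (11/4)*p <= 3 && h == -4)))) && ((!(h == -10 || 2*p == -1)) ==> (!((3*h + tot > 9 <==> 10*h + 18*p != -1) && (23/4)*h + 6*p <= 3 && h == -4)))


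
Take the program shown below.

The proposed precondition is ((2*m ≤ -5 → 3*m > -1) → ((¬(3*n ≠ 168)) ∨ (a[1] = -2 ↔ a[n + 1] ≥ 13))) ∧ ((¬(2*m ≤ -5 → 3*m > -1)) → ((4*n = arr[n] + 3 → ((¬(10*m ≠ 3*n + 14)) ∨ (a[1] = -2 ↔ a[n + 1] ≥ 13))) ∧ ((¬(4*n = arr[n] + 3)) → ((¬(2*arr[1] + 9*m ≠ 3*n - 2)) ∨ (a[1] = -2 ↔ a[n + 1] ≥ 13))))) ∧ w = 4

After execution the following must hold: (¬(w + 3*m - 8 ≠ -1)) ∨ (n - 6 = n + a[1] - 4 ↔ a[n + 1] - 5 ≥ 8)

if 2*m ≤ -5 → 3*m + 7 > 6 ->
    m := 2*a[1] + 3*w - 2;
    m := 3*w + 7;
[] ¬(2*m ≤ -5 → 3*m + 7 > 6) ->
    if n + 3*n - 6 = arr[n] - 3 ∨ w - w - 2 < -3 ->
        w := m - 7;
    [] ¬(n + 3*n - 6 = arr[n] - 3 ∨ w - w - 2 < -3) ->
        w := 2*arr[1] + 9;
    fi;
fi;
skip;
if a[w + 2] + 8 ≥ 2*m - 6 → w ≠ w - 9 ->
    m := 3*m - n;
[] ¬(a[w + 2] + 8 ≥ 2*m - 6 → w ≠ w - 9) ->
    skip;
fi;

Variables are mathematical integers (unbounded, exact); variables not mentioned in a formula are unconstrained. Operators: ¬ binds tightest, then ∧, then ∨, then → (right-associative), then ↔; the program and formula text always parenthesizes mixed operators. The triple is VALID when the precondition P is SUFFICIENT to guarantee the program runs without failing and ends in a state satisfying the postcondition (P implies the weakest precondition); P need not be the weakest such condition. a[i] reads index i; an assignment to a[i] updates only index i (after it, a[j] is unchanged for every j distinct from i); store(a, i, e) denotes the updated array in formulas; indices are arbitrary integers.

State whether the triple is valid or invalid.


Working backward. After the program, the postcondition (¬(w + 3*m - 8 ≠ -1)) ∨ (n - 6 = n + a[1] - 4 ↔ a[n + 1] - 5 ≥ 8) must hold; in canonical form it is (¬(3*m + w ≠ 7)) ∨ (a[1] = -2 ↔ a[n + 1] ≥ 13).
Then branch requires (¬(9*m + w ≠ 3*n + 7)) ∨ (a[1] = -2 ↔ a[n + 1] ≥ 13); else branch requires (¬(3*m + w ≠ 7)) ∨ (a[1] = -2 ↔ a[n + 1] ≥ 13).
Before the if: (¬(9*m + w ≠ 3*n + 7)) ∨ (a[1] = -2 ↔ a[n + 1] ≥ 13)
Before skip: (¬(9*m + w ≠ 3*n + 7)) ∨ (a[1] = -2 ↔ a[n + 1] ≥ 13)
Then branch requires (¬(28*w ≠ 3*n - 56)) ∨ (a[1] = -2 ↔ a[n + 1] ≥ 13); else branch requires (4*n = arr[n] + 3 → ((¬(10*m ≠ 3*n + 14)) ∨ (a[1] = -2 ↔ a[n + 1] ≥ 13))) ∧ ((¬(4*n = arr[n] + 3)) → ((¬(2*arr[1] + 9*m ≠ 3*n - 2)) ∨ (a[1] = -2 ↔ a[n + 1] ≥ 13))).
Before the if: ((2*m ≤ -5 → 3*m > -1) → ((¬(28*w ≠ 3*n - 56)) ∨ (a[1] = -2 ↔ a[n + 1] ≥ 13))) ∧ ((¬(2*m ≤ -5 → 3*m > -1)) → ((4*n = arr[n] + 3 → ((¬(10*m ≠ 3*n + 14)) ∨ (a[1] = -2 ↔ a[n + 1] ≥ 13))) ∧ ((¬(4*n = arr[n] + 3)) → ((¬(2*arr[1] + 9*m ≠ 3*n - 2)) ∨ (a[1] = -2 ↔ a[n + 1] ≥ 13)))))
The weakest precondition is ((2*m ≤ -5 → 3*m > -1) → ((¬(28*w ≠ 3*n - 56)) ∨ (a[1] = -2 ↔ a[n + 1] ≥ 13))) ∧ ((¬(2*m ≤ -5 → 3*m > -1)) → ((4*n = arr[n] + 3 → ((¬(10*m ≠ 3*n + 14)) ∨ (a[1] = -2 ↔ a[n + 1] ≥ 13))) ∧ ((¬(4*n = arr[n] + 3)) → ((¬(2*arr[1] + 9*m ≠ 3*n - 2)) ∨ (a[1] = -2 ↔ a[n + 1] ≥ 13))))).
Check whether ((2*m ≤ -5 → 3*m > -1) → ((¬(3*n ≠ 168)) ∨ (a[1] = -2 ↔ a[n + 1] ≥ 13))) ∧ ((¬(2*m ≤ -5 → 3*m > -1)) → ((4*n = arr[n] + 3 → ((¬(10*m ≠ 3*n + 14)) ∨ (a[1] = -2 ↔ a[n + 1] ≥ 13))) ∧ ((¬(4*n = arr[n] + 3)) → ((¬(2*arr[1] + 9*m ≠ 3*n - 2)) ∨ (a[1] = -2 ↔ a[n + 1] ≥ 13))))) ∧ w = 4 implies it.
Every state satisfying the precondition satisfies the weakest precondition: the implication holds.
Answer: valid


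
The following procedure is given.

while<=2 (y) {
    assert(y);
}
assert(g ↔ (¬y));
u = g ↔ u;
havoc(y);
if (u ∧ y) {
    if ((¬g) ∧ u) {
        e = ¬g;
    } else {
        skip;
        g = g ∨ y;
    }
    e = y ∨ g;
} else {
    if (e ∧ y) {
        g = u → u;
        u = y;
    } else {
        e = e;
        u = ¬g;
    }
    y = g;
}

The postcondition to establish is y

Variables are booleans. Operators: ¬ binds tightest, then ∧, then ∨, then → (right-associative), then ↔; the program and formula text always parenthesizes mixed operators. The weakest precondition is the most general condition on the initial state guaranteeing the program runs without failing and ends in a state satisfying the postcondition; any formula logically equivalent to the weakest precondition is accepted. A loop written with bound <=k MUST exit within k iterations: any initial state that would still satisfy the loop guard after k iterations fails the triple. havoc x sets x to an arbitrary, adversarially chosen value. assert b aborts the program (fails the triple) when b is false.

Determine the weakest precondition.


Working backward. After the program, y must hold.
Then branch requires (((¬g) ∧ u) → y) ∧ ((¬((¬g) ∧ u)) → y); else branch requires (¬(e ∧ y)) → g.
Before the if: ((u ∧ y) → ((((¬g) ∧ u) → y) ∧ ((¬((¬g) ∧ u)) → y))) ∧ ((¬(u ∧ y)) → ((¬(e ∧ y)) → g))
Before havoc y: ((¬u) → ((¬e) → g)) ∧ g
Before u := g ↔ u: ((¬(g ↔ u)) → ((¬e) → g)) ∧ g
Before assert g ↔ (¬y): (g ↔ (¬y)) ∧ ((¬(g ↔ u)) → ((¬e) → g)) ∧ g
Before the loop (bound <=2), unroll the exhaustion recursion (WP_0 = exit-now case; WP_j = one more guarded iteration, up to j = 2):
  WP_0: (¬y) ∧ (g ↔ (¬y)) ∧ ((¬(g ↔ u)) → ((¬e) → g)) ∧ g
  WP_1: (¬y) ∧ ((¬y) → ((g ↔ (¬y)) ∧ ((¬(g ↔ u)) → ((¬e) → g)) ∧ g))
  WP_2: (¬y) ∧ ((¬y) → ((g ↔ (¬y)) ∧ ((¬(g ↔ u)) → ((¬e) → g)) ∧ g))
So before the loop: (¬y) ∧ ((¬y) → ((g ↔ (¬y)) ∧ ((¬(g ↔ u)) → ((¬e) → g)) ∧ g))
Answer: WP = (¬y) ∧ ((¬y) → ((g ↔ (¬y)) ∧ ((¬(g ↔ u)) → ((¬e) → g)) ∧ g))


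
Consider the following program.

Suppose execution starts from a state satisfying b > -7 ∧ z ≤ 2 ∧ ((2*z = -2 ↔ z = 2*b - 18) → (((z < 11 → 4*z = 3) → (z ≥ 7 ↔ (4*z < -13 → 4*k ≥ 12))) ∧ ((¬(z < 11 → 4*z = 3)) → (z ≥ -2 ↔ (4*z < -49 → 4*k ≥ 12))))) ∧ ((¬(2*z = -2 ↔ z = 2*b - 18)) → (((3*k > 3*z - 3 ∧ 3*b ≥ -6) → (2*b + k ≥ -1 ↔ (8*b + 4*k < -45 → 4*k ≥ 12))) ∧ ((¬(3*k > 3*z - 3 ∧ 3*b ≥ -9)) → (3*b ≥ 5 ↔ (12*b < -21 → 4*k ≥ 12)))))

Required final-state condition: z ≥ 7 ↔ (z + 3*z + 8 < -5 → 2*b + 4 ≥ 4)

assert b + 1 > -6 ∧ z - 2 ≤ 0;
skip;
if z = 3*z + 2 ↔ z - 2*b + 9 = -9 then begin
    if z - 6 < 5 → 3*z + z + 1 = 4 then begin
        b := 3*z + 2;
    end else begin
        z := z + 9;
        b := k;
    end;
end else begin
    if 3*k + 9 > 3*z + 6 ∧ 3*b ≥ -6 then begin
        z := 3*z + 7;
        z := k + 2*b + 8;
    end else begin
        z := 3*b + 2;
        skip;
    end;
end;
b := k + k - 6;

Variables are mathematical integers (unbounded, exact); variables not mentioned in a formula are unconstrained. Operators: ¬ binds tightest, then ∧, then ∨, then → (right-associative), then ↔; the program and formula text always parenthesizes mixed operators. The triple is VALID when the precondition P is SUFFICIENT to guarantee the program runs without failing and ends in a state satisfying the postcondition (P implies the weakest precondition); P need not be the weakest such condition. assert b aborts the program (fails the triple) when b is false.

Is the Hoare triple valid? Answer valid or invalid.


Working backward. After the program, the postcondition z ≥ 7 ↔ (z + 3*z + 8 < -5 → 2*b + 4 ≥ 4) must hold; in canonical form it is z ≥ 7 ↔ (4*z < -13 → 2*b ≥ 0).
Before b := k + k - 6: z ≥ 7 ↔ (4*z < -13 → 4*k ≥ 12)
Then branch requires ((z < 11 → 4*z = 3) → (z ≥ 7 ↔ (4*z < -13 → 4*k ≥ 12))) ∧ ((¬(z < 11 → 4*z = 3)) → (z ≥ -2 ↔ (4*z < -49 → 4*k ≥ 12))); else branch requires ((3*k > 3*z - 3 ∧ 3*b ≥ -6) → (2*b + k ≥ -1 ↔ (8*b + 4*k < -45 → 4*k ≥ 12))) ∧ ((¬(3*k > 3*z - 3 ∧ 3*b ≥ -6)) → (3*b ≥ 5 ↔ (12*b < -21 → 4*k ≥ 12))).
Before the if: ((2*z = -2 ↔ z = 2*b - 18) → (((z < 11 → 4*z = 3) → (z ≥ 7 ↔ (4*z < -13 → 4*k ≥ 12))) ∧ ((¬(z < 11 → 4*z = 3)) → (z ≥ -2 ↔ (4*z < -49 → 4*k ≥ 12))))) ∧ ((¬(2*z = -2 ↔ z = 2*b - 18)) → (((3*k > 3*z - 3 ∧ 3*b ≥ -6) → (2*b + k ≥ -1 ↔ (8*b + 4*k < -45 → 4*k ≥ 12))) ∧ ((¬(3*k > 3*z - 3 ∧ 3*b ≥ -6)) → (3*b ≥ 5 ↔ (12*b < -21 → 4*k ≥ 12)))))
Before skip: ((2*z = -2 ↔ z = 2*b - 18) → (((z < 11 → 4*z = 3) → (z ≥ 7 ↔ (4*z < -13 → 4*k ≥ 12))) ∧ ((¬(z < 11 → 4*z = 3)) → (z ≥ -2 ↔ (4*z < -49 → 4*k ≥ 12))))) ∧ ((¬(2*z = -2 ↔ z = 2*b - 18)) → (((3*k > 3*z - 3 ∧ 3*b ≥ -6) → (2*b + k ≥ -1 ↔ (8*b + 4*k < -45 → 4*k ≥ 12))) ∧ ((¬(3*k > 3*z - 3 ∧ 3*b ≥ -6)) → (3*b ≥ 5 ↔ (12*b < -21 → 4*k ≥ 12)))))
Before assert b + 1 > -6 ∧ z - 2 ≤ 0: b > -7 ∧ z ≤ 2 ∧ ((2*z = -2 ↔ z = 2*b - 18) → (((z < 11 → 4*z = 3) → (z ≥ 7 ↔ (4*z < -13 → 4*k ≥ 12))) ∧ ((¬(z < 11 → 4*z = 3)) → (z ≥ -2 ↔ (4*z < -49 → 4*k ≥ 12))))) ∧ ((¬(2*z = -2 ↔ z = 2*b - 18)) → (((3*k > 3*z - 3 ∧ 3*b ≥ -6) → (2*b + k ≥ -1 ↔ (8*b + 4*k < -45 → 4*k ≥ 12))) ∧ ((¬(3*k > 3*z - 3 ∧ 3*b ≥ -6)) → (3*b ≥ 5 ↔ (12*b < -21 → 4*k ≥ 12)))))
The weakest precondition is b > -7 ∧ z ≤ 2 ∧ ((2*z = -2 ↔ z = 2*b - 18) → (((z < 11 → 4*z = 3) → (z ≥ 7 ↔ (4*z < -13 → 4*k ≥ 12))) ∧ ((¬(z < 11 → 4*z = 3)) → (z ≥ -2 ↔ (4*z < -49 → 4*k ≥ 12))))) ∧ ((¬(2*z = -2 ↔ z = 2*b - 18)) → (((3*k > 3*z - 3 ∧ 3*b ≥ -6) → (2*b + k ≥ -1 ↔ (8*b + 4*k < -45 → 4*k ≥ 12))) ∧ ((¬(3*k > 3*z - 3 ∧ 3*b ≥ -6)) → (3*b ≥ 5 ↔ (12*b < -21 → 4*k ≥ 12))))).
Check whether b > -7 ∧ z ≤ 2 ∧ ((2*z = -2 ↔ z = 2*b - 18) → (((z < 11 → 4*z = 3) → (z ≥ 7 ↔ (4*z < -13 → 4*k ≥ 12))) ∧ ((¬(z < 11 → 4*z = 3)) → (z ≥ -2 ↔ (4*z < -49 → 4*k ≥ 12))))) ∧ ((¬(2*z = -2 ↔ z = 2*b - 18)) → (((3*k > 3*z - 3 ∧ 3*b ≥ -6) → (2*b + k ≥ -1 ↔ (8*b + 4*k < -45 → 4*k ≥ 12))) ∧ ((¬(3*k > 3*z - 3 ∧ 3*b ≥ -9)) → (3*b ≥ 5 ↔ (12*b < -21 → 4*k ≥ 12))))) implies it.
Countermodel: at the initial state b = -3, k = 3, z = -24, the precondition holds but the weakest precondition fails.
Answer: invalid


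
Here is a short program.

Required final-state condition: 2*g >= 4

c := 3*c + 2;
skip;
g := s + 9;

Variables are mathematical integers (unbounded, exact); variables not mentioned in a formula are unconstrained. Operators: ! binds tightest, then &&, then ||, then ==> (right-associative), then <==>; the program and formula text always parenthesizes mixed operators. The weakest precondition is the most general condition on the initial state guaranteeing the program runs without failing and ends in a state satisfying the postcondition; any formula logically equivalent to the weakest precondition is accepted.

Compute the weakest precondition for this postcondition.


Working backward. After the program, 2*g >= 4 must hold.
Before g := s + 9: 2*s >= -14
Before skip: 2*s >= -14
Before c := 3*c + 2: 2*s >= -14
Answer: WP = 2*s >= -14


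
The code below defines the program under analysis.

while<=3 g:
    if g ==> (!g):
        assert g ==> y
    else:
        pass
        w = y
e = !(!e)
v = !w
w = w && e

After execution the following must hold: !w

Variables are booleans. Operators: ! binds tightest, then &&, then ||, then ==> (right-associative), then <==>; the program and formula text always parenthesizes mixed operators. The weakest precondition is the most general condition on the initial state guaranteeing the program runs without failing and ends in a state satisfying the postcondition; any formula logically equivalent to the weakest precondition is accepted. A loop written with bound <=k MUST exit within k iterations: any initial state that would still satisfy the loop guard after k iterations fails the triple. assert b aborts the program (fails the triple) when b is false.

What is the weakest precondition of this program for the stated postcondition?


Working backward. After the program, !w must hold.
Before w := w && e: !(w && e)
Before v := !w: !(w && e)
Before e := !(!e): !(w && e)
Before the loop (bound <=3), unroll the exhaustion recursion (WP_0 = exit-now case; WP_j = one more guarded iteration, up to j = 3):
  WP_0: (!g) && (!(w && e))
  WP_1: (g ==> (((g ==> (!g)) ==> ((g ==> y) && (!g) && (!(w && e)))) && ((!(g ==> (!g))) ==> ((!g) && (!(y && e)))))) && ((!g) ==> (!(w && e)))
  WP_2: (g ==> (((g ==> (!g)) ==> ((g ==> y) && (g ==> (((g ==> (!g)) ==> ((g ==> y) && (!g) && (!(w && e)))) && ((!(g ==> (!g))) ==> ((!g) && (!(y && e)))))) && ((!g) ==> (!(w && e))))) && ((!(g ==> (!g))) ==> ((g ==> (((g ==> (!g)) ==> ((g ==> y) && (!g) && (!(y && e)))) && ((!(g ==> (!g))) ==> ((!g) && (!(y && e)))))) && ((!g) ==> (!(y && e))))))) && ((!g) ==> (!(w && e)))
  WP_3: (g ==> (((g ==> (!g)) ==> ((g ==> y) && (g ==> (((g ==> (!g)) ==> ((g ==> y) && (g ==> (((g ==> (!g)) ==> ((g ==> y) && (!g) && (!(w && e)))) && ((!(g ==> (!g))) ==> ((!g) && (!(y && e)))))) && ((!g) ==> (!(w && e))))) && ((!(g ==> (!g))) ==> ((g ==> (((g ==> (!g)) ==> ((g ==> y) && (!g) && (!(y && e)))) && ((!(g ==> (!g))) ==> ((!g) && (!(y && e)))))) && ((!g) ==> (!(y && e))))))) && ((!g) ==> (!(w && e))))) && ((!(g ==> (!g))) ==> ((g ==> (((g ==> (!g)) ==> ((g ==> y) && (g ==> (((g ==> (!g)) ==> ((g ==> y) && (!g) && (!(y && e)))) && ((!(g ==> (!g))) ==> ((!g) && (!(y && e)))))) && ((!g) ==> (!(y && e))))) && ((!(g ==> (!g))) ==> ((g ==> (((g ==> (!g)) ==> ((g ==> y) && (!g) && (!(y && e)))) && ((!(g ==> (!g))) ==> ((!g) && (!(y && e)))))) && ((!g) ==> (!(y && e))))))) && ((!g) ==> (!(y && e))))))) && ((!g) ==> (!(w && e)))
So before the loop: (g ==> (((g ==> (!g)) ==> ((g ==> y) && (g ==> (((g ==> (!g)) ==> ((g ==> y) && (g ==> (((g ==> (!g)) ==> ((g ==> y) && (!g) && (!(w && e)))) && ((!(g ==> (!g))) ==> ((!g) && (!(y && e)))))) && ((!g) ==> (!(w && e))))) && ((!(g ==> (!g))) ==> ((g ==> (((g ==> (!g)) ==> ((g ==> y) && (!g) && (!(y && e)))) && ((!(g ==> (!g))) ==> ((!g) && (!(y && e)))))) && ((!g) ==> (!(y && e))))))) && ((!g) ==> (!(w && e))))) && ((!(g ==> (!g))) ==> ((g ==> (((g ==> (!g)) ==> ((g ==> y) && (g ==> (((g ==> (!g)) ==> ((g ==> y) && (!g) && (!(y && e)))) && ((!(g ==> (!g))) ==> ((!g) && (!(y && e)))))) && ((!g) ==> (!(y && e))))) && ((!(g ==> (!g))) ==> ((g ==> (((g ==> (!g)) ==> ((g ==> y) && (!g) && (!(y && e)))) && ((!(g ==> (!g))) ==> ((!g) && (!(y && e)))))) && ((!g) ==> (!(y && e))))))) && ((!g) ==> (!(y && e))))))) && ((!g) ==> (!(w && e)))
Answer: WP = (g ==> (((g ==> (!g)) ==> ((g ==> y) && (g ==> (((g ==> (!g)) ==> ((g ==> y) && (g ==> (((g ==> (!g)) ==> ((g ==> y) && (!g) && (!(w && e)))) && ((!(g ==> (!g))) ==> ((!g) && (!(y && e)))))) && ((!g) ==> (!(w && e))))) && ((!(g ==> (!g))) ==> ((g ==> (((g ==> (!g)) ==> ((g ==> y) && (!g) && (!(y && e)))) && ((!(g ==> (!g))) ==> ((!g) && (!(y && e)))))) && ((!g) ==> (!(y && e))))))) && ((!g) ==> (!(w && e))))) && ((!(g ==> (!g))) ==> ((g ==> (((g ==> (!g)) ==> ((g ==> y) && (g ==> (((g ==> (!g)) ==> ((g ==> y) && (!g) && (!(y && e)))) && ((!(g ==> (!g))) ==> ((!g) && (!(y && e)))))) && ((!g) ==> (!(y && e))))) && ((!(g ==> (!g))) ==> ((g ==> (((g ==> (!g)) ==> ((g ==> y) && (!g) && (!(y && e)))) && ((!(g ==> (!g))) ==> ((!g) && (!(y && e)))))) && ((!g) ==> (!(y && e))))))) && ((!g) ==> (!(y && e))))))) && ((!g) ==> (!(w && e)))


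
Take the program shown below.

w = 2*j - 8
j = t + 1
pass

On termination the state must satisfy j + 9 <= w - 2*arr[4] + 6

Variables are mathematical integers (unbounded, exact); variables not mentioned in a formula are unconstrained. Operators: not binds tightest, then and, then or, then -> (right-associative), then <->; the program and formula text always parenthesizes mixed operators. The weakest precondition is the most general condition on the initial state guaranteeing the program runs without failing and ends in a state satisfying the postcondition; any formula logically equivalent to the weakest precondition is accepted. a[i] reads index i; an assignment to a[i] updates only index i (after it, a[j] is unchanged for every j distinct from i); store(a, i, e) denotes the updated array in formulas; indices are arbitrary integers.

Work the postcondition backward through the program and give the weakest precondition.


Working backward. After the program, the postcondition j + 9 <= w - 2*arr[4] + 6 must hold; in canonical form it is 2*arr[4] + j <= w - 3.
Before skip: 2*arr[4] + j <= w - 3
Before j := t + 1: 2*arr[4] + t <= w - 4
Before w := 2*j - 8: 2*arr[4] + t <= 2*j - 12
Answer: WP = 2*arr[4] + t <= 2*j - 12


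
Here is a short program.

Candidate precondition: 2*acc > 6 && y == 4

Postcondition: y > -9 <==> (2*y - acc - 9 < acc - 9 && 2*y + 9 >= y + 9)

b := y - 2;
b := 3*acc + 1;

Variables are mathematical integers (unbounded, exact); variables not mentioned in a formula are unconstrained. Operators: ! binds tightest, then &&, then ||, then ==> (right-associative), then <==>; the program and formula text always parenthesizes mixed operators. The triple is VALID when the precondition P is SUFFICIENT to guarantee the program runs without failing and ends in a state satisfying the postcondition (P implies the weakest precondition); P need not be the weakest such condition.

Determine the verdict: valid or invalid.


Working backward. After the program, the postcondition y > -9 <==> (2*y - acc - 9 < acc - 9 && 2*y + 9 >= y + 9) must hold; in canonical form it is y > -9 <==> (2*y < 2*acc && y >= 0).
Before b := 3*acc + 1: y > -9 <==> (2*y < 2*acc && y >= 0)
Before b := y - 2: y > -9 <==> (2*y < 2*acc && y >= 0)
The weakest precondition is y > -9 <==> (2*y < 2*acc && y >= 0).
Check whether 2*acc > 6 && y == 4 implies it.
Countermodel: at the initial state acc = 4, y = 4, the precondition holds but the weakest precondition fails.
Answer: invalid


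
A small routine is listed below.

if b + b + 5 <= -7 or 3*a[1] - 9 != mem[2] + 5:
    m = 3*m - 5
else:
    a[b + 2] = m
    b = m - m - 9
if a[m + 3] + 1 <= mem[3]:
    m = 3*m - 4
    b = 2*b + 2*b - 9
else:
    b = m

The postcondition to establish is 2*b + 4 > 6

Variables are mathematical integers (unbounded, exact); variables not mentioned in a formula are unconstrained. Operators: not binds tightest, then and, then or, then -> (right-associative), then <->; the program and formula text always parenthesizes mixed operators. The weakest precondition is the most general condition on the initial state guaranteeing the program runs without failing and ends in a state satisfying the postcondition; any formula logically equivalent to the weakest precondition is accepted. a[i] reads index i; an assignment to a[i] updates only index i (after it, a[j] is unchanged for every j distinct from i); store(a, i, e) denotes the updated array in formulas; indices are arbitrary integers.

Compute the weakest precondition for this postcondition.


Working backward. After the program, the postcondition 2*b + 4 > 6 must hold; in canonical form it is 2*b > 2.
Then branch requires 8*b > 20; else branch requires 2*m > 2.
Before the if: (a[m + 3] <= mem[3] - 1 -> 8*b > 20) and ((not (a[m + 3] <= mem[3] - 1)) -> 2*m > 2)
Then branch requires (a[3*m - 2] <= mem[3] - 1 -> 8*b > 20) and ((not (a[3*m - 2] <= mem[3] - 1)) -> 6*m > 12); else branch requires (not (store(a, b + 2, m)[m + 3] <= mem[3] - 1)) and ((not (store(a, b + 2, m)[m + 3] <= mem[3] - 1)) -> 2*m > 2).
Before the if: ((2*b <= -12 or 3*a[1] != mem[2] + 14) -> ((a[3*m - 2] <= mem[3] - 1 -> 8*b > 20) and ((not (a[3*m - 2] <= mem[3] - 1)) -> 6*m > 12))) and ((not (2*b <= -12 or 3*a[1] != mem[2] + 14)) -> ((not (store(a, b + 2, m)[m + 3] <= mem[3] - 1)) and ((not (store(a, b + 2, m)[m + 3] <= mem[3] - 1)) -> 2*m > 2)))
Answer: WP = ((2*b <= -12 or 3*a[1] != mem[2] + 14) -> ((a[3*m - 2] <= mem[3] - 1 -> 8*b > 20) and ((not (a[3*m - 2] <= mem[3] - 1)) -> 6*m > 12))) and ((not (2*b <= -12 or 3*a[1] != mem[2] + 14)) -> ((not (store(a, b + 2, m)[m + 3] <= mem[3] - 1)) and ((not (store(a, b + 2, m)[m + 3] <= mem[3] - 1)) -> 2*m > 2)))


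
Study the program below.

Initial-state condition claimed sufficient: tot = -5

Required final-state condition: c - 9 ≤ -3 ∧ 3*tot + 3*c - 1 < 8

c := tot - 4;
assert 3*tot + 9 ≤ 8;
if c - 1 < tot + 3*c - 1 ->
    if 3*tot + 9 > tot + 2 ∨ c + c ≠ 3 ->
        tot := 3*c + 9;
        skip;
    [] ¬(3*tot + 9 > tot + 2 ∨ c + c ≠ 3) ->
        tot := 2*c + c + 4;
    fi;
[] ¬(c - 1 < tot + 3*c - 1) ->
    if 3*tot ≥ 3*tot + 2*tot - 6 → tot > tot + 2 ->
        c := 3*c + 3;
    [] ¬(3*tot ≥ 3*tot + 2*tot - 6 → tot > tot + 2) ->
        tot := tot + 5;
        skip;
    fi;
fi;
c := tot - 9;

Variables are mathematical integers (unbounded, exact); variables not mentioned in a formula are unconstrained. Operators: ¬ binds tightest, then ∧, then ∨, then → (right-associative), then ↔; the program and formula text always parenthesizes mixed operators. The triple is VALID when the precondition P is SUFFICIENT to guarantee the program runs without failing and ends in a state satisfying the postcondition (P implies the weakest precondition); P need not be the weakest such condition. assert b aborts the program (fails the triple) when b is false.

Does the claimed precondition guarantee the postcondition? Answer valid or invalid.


Working backward. After the program, the postcondition c - 9 ≤ -3 ∧ 3*tot + 3*c - 1 < 8 must hold; in canonical form it is c ≤ 6 ∧ 3*c + 3*tot < 9.
Before c := tot - 9: tot ≤ 15 ∧ 6*tot < 36
Then branch requires ((2*tot > -7 ∨ 2*c ≠ 3) → (3*c ≤ 6 ∧ 18*c < -18)) ∧ ((¬(2*tot > -7 ∨ 2*c ≠ 3)) → (3*c ≤ 11 ∧ 18*c < 12)); else branch requires ((¬(2*tot ≤ 6)) → (tot ≤ 15 ∧ 6*tot < 36)) ∧ (2*tot ≤ 6 → (tot ≤ 10 ∧ 6*tot < 6)).
Before the if: (2*c + tot > 0 → (((2*tot > -7 ∨ 2*c ≠ 3) → (3*c ≤ 6 ∧ 18*c < -18)) ∧ ((¬(2*tot > -7 ∨ 2*c ≠ 3)) → (3*c ≤ 11 ∧ 18*c < 12)))) ∧ ((¬(2*c + tot > 0)) → (((¬(2*tot ≤ 6)) → (tot ≤ 15 ∧ 6*tot < 36)) ∧ (2*tot ≤ 6 → (tot ≤ 10 ∧ 6*tot < 6))))
Before assert 3*tot + 9 ≤ 8: 3*tot ≤ -1 ∧ (2*c + tot > 0 → (((2*tot > -7 ∨ 2*c ≠ 3) → (3*c ≤ 6 ∧ 18*c < -18)) ∧ ((¬(2*tot > -7 ∨ 2*c ≠ 3)) → (3*c ≤ 11 ∧ 18*c < 12)))) ∧ ((¬(2*c + tot > 0)) → (((¬(2*tot ≤ 6)) → (tot ≤ 15 ∧ 6*tot < 36)) ∧ (2*tot ≤ 6 → (tot ≤ 10 ∧ 6*tot < 6))))
Before c := tot - 4: 3*tot ≤ -1 ∧ (3*tot > 8 → (((2*tot > -7 ∨ 2*tot ≠ 11) → (3*tot ≤ 18 ∧ 18*tot < 54)) ∧ ((¬(2*tot > -7 ∨ 2*tot ≠ 11)) → (3*tot ≤ 23 ∧ 18*tot < 84)))) ∧ ((¬(3*tot > 8)) → (((¬(2*tot ≤ 6)) → (tot ≤ 15 ∧ 6*tot < 36)) ∧ (2*tot ≤ 6 → (tot ≤ 10 ∧ 6*tot < 6))))
The weakest precondition is 3*tot ≤ -1 ∧ (3*tot > 8 → (((2*tot > -7 ∨ 2*tot ≠ 11) → (3*tot ≤ 18 ∧ 18*tot < 54)) ∧ ((¬(2*tot > -7 ∨ 2*tot ≠ 11)) → (3*tot ≤ 23 ∧ 18*tot < 84)))) ∧ ((¬(3*tot > 8)) → (((¬(2*tot ≤ 6)) → (tot ≤ 15 ∧ 6*tot < 36)) ∧ (2*tot ≤ 6 → (tot ≤ 10 ∧ 6*tot < 6)))).
Check whether tot = -5 implies it.
Every state satisfying the precondition satisfies the weakest precondition: the implication holds.
Answer: valid


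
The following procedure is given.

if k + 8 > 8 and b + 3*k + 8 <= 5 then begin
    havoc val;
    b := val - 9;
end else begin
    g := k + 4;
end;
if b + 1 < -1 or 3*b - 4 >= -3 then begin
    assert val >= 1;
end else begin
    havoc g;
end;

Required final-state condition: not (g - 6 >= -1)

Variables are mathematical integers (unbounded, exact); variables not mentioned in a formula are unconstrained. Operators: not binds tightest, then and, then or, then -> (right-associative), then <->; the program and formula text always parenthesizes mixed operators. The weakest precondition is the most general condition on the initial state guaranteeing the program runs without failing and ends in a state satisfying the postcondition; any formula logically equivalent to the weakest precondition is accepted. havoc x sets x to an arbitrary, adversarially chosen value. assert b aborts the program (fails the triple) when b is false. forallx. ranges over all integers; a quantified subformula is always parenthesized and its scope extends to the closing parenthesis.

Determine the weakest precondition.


Working backward. After the program, the postcondition not (g - 6 >= -1) must hold; in canonical form it is not (g >= 5).
Then branch requires val >= 1 and (not (g >= 5)); else branch requires forall g_1. (not (g_1 >= 5)).
Before the if: ((b < -2 or 3*b >= 1) -> (val >= 1 and (not (g >= 5)))) and ((not (b < -2 or 3*b >= 1)) -> (forall g_1. (not (g_1 >= 5))))
Then branch requires forall val_1. (((val_1 < 7 or 3*val_1 >= 28) -> (val_1 >= 1 and (not (g >= 5)))) and ((not (val_1 < 7 or 3*val_1 >= 28)) -> (forall g_1. (not (g_1 >= 5))))); else branch requires ((b < -2 or 3*b >= 1) -> (val >= 1 and (not (k >= 1)))) and ((not (b < -2 or 3*b >= 1)) -> (forall g_1. (not (g_1 >= 5)))).
Before the if: ((k > 0 and b + 3*k <= -3) -> (forall val_1. (((val_1 < 7 or 3*val_1 >= 28) -> (val_1 >= 1 and (not (g >= 5)))) and ((not (val_1 < 7 or 3*val_1 >= 28)) -> (forall g_1. (not (g_1 >= 5))))))) and ((not (k > 0 and b + 3*k <= -3)) -> (((b < -2 or 3*b >= 1) -> (val >= 1 and (not (k >= 1)))) and ((not (b < -2 or 3*b >= 1)) -> (forall g_1. (not (g_1 >= 5))))))
Answer: WP = ((k > 0 and b + 3*k <= -3) -> (forall val_1. (((val_1 < 7 or 3*val_1 >= 28) -> (val_1 >= 1 and (not (g >= 5)))) and ((not (val_1 < 7 or 3*val_1 >= 28)) -> (forall g_1. (not (g_1 >= 5))))))) and ((not (k > 0 and b + 3*k <= -3)) -> (((b < -2 or 3*b >= 1) -> (val >= 1 and (not (k >= 1)))) and ((not (b < -2 or 3*b >= 1)) -> (forall g_1. (not (g_1 >= 5))))))


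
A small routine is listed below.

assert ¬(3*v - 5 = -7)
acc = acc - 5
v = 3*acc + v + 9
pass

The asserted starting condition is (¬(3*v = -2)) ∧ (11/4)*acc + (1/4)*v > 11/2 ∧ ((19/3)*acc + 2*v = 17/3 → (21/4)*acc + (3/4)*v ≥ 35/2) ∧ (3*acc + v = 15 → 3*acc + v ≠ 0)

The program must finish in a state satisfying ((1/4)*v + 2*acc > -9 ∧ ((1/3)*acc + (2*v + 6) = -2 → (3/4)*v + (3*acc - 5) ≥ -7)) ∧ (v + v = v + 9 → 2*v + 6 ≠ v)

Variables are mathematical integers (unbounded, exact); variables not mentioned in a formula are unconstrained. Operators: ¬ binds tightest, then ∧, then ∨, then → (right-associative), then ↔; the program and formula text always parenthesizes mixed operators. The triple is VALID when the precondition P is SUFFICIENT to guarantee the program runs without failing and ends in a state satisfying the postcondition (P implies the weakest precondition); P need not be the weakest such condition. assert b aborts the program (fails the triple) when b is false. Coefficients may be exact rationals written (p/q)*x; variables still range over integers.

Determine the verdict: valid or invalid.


Working backward. After the program, the postcondition ((1/4)*v + 2*acc > -9 ∧ ((1/3)*acc + (2*v + 6) = -2 → (3/4)*v + (3*acc - 5) ≥ -7)) ∧ (v + v = v + 9 → 2*v + 6 ≠ v) must hold; in canonical form it is 2*acc + (1/4)*v > -9 ∧ ((1/3)*acc + 2*v = -8 → 3*acc + (3/4)*v ≥ -2) ∧ (v = 9 → v ≠ -6).
Before skip: 2*acc + (1/4)*v > -9 ∧ ((1/3)*acc + 2*v = -8 → 3*acc + (3/4)*v ≥ -2) ∧ (v = 9 → v ≠ -6)
Before v := 3*acc + v + 9: (11/4)*acc + (1/4)*v > -45/4 ∧ ((19/3)*acc + 2*v = -26 → (21/4)*acc + (3/4)*v ≥ -35/4) ∧ (3*acc + v = 0 → 3*acc + v ≠ -15)
Before acc := acc - 5: (11/4)*acc + (1/4)*v > 5/2 ∧ ((19/3)*acc + 2*v = 17/3 → (21/4)*acc + (3/4)*v ≥ 35/2) ∧ (3*acc + v = 15 → 3*acc + v ≠ 0)
Before assert ¬(3*v - 5 = -7): (¬(3*v = -2)) ∧ (11/4)*acc + (1/4)*v > 5/2 ∧ ((19/3)*acc + 2*v = 17/3 → (21/4)*acc + (3/4)*v ≥ 35/2) ∧ (3*acc + v = 15 → 3*acc + v ≠ 0)
The weakest precondition is (¬(3*v = -2)) ∧ (11/4)*acc + (1/4)*v > 5/2 ∧ ((19/3)*acc + 2*v = 17/3 → (21/4)*acc + (3/4)*v ≥ 35/2) ∧ (3*acc + v = 15 → 3*acc + v ≠ 0).
Check whether (¬(3*v = -2)) ∧ (11/4)*acc + (1/4)*v > 11/2 ∧ ((19/3)*acc + 2*v = 17/3 → (21/4)*acc + (3/4)*v ≥ 35/2) ∧ (3*acc + v = 15 → 3*acc + v ≠ 0) implies it.
Every state satisfying the precondition satisfies the weakest precondition: the implication holds.
Answer: valid


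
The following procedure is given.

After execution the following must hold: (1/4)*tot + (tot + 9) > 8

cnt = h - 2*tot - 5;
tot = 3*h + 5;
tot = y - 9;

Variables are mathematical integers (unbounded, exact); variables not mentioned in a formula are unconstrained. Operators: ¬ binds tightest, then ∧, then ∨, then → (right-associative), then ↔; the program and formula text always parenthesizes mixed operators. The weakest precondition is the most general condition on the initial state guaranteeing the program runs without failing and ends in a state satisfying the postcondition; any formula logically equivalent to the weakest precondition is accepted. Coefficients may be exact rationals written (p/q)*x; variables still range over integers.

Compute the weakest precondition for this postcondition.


Working backward. After the program, the postcondition (1/4)*tot + (tot + 9) > 8 must hold; in canonical form it is (5/4)*tot > -1.
Before tot := y - 9: (5/4)*y > 41/4
Before tot := 3*h + 5: (5/4)*y > 41/4
Before cnt := h - 2*tot - 5: (5/4)*y > 41/4
Answer: WP = (5/4)*y > 41/4
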